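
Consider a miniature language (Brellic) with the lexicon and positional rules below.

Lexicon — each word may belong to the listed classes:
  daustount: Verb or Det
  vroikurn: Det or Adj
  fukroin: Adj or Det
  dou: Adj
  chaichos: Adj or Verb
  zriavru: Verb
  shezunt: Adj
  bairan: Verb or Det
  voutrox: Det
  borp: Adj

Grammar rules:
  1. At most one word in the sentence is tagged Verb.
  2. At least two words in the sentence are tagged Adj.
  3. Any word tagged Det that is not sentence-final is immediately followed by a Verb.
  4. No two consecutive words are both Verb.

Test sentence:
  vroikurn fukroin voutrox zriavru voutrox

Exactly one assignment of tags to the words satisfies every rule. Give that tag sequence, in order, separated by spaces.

Adj Adj Det Verb Det

Candidates per position — 1:vroikurn {Det,Adj}; 2:fukroin {Adj,Det}; 3:voutrox {Det}; 4:zriavru {Verb}; 5:voutrox {Det}.
At position 1, choosing Det makes rule 2 impossible to satisfy; hence Adj.
At position 2, choosing Det makes rule 2 impossible to satisfy; hence Adj.
The only consistent sequence is: Adj Adj Det Verb Det.
Check: rule 1 ok; rule 2 ok; rule 3 ok; rule 4 ok.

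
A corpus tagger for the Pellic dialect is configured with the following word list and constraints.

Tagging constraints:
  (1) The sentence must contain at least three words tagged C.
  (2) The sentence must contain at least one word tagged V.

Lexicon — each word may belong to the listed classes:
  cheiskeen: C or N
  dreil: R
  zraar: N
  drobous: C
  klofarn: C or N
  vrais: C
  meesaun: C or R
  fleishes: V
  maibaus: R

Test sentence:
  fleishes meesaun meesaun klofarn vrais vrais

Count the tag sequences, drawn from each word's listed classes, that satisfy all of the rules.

Candidates per position — 1:fleishes {V}; 2:meesaun {C,R}; 3:meesaun {C,R}; 4:klofarn {C,N}; 5:vrais {C}; 6:vrais {C}.
There are 8 candidate sequences in total.
Checking each against the rules leaves 7 sequences.
Count = 7.

7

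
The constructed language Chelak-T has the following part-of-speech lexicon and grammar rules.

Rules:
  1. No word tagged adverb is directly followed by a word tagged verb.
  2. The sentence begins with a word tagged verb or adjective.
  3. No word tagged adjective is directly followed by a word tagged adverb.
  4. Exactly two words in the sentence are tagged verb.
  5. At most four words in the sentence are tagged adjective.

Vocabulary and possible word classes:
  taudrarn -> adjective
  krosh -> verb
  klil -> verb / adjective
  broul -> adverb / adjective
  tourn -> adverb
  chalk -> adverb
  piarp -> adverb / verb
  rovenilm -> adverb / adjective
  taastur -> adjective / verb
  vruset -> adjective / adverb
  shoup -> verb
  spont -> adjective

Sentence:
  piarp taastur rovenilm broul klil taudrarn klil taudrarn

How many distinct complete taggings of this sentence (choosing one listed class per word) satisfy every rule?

Candidates per position — 1:piarp {adverb,verb}; 2:taastur {adjective,verb}; 3:rovenilm {adverb,adjective}; 4:broul {adverb,adjective}; 5:klil {verb,adjective}; 6:taudrarn {adjective}; 7:klil {verb,adjective}; 8:taudrarn {adjective}.
There are 64 candidate sequences in total.
The sequences that satisfy every rule: verb verb adverb adverb adjective adjective adjective adjective.
Count = 1.

1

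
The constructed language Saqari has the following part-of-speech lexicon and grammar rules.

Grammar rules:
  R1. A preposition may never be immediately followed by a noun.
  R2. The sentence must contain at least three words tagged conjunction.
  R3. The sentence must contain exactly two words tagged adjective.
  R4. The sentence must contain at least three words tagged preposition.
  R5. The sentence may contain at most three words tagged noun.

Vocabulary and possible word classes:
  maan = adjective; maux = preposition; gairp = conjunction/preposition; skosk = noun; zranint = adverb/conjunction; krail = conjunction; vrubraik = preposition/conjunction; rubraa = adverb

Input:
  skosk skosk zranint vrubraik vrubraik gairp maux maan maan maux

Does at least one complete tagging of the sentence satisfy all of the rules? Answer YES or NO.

Candidates per position — 1:skosk {noun}; 2:skosk {noun}; 3:zranint {adverb,conjunction}; 4:vrubraik {preposition,conjunction}; 5:vrubraik {preposition,conjunction}; 6:gairp {conjunction,preposition}; 7:maux {preposition}; 8:maan {adjective}; 9:maan {adjective}; 10:maux {preposition}.
One satisfying assignment: noun noun conjunction conjunction preposition conjunction preposition adjective adjective preposition.
Verifying each rule — rule 1 ✓; rule 2 ✓; rule 3 ✓; rule 4 ✓; rule 5 ✓.

YES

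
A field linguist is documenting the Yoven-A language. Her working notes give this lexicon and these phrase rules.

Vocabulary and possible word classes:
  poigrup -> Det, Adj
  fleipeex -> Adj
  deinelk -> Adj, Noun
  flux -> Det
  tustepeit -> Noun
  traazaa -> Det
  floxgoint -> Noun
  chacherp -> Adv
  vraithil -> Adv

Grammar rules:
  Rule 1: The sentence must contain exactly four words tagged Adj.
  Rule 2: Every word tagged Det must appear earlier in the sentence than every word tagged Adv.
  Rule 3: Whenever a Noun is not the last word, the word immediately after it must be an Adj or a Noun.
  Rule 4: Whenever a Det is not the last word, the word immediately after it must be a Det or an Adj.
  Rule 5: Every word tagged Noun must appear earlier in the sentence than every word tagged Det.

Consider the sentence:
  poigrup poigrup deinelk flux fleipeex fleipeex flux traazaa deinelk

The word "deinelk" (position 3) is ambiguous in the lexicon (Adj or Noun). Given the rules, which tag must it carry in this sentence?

Adj

Candidates per position — 1:poigrup {Det,Adj}; 2:poigrup {Det,Adj}; 3:deinelk {Adj,Noun}; 4:flux {Det}; 5:fleipeex {Adj}; 6:fleipeex {Adj}; 7:flux {Det}; 8:traazaa {Det}; 9:deinelk {Adj,Noun}.
At position 3, choosing Noun makes rule 3 impossible to satisfy; hence Adj.
At position 9, choosing Noun makes rule 4 impossible to satisfy; hence Adj.
At position 1, choosing Adj makes rule 1 impossible to satisfy; hence Det.
At position 2, choosing Adj makes rule 1 impossible to satisfy; hence Det.
So the tagging must be: Det Det Adj Det Adj Adj Det Det Adj.
Rule-by-rule: rule 1 ok; rule 2 ok; rule 3 ok; rule 4 ok; rule 5 ok.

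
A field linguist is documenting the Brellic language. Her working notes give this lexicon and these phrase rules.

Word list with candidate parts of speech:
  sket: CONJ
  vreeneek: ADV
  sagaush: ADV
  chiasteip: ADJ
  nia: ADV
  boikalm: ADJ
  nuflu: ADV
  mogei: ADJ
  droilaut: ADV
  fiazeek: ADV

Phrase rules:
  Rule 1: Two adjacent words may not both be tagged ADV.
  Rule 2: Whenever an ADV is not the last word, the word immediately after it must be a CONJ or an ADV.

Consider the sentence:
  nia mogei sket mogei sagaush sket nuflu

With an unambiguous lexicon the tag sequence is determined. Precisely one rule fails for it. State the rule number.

2

Fixed tagging: ADV ADJ CONJ ADJ ADV CONJ ADV.
Rule check: R1 ✓, R2 ✗.
Only rule 2 fails.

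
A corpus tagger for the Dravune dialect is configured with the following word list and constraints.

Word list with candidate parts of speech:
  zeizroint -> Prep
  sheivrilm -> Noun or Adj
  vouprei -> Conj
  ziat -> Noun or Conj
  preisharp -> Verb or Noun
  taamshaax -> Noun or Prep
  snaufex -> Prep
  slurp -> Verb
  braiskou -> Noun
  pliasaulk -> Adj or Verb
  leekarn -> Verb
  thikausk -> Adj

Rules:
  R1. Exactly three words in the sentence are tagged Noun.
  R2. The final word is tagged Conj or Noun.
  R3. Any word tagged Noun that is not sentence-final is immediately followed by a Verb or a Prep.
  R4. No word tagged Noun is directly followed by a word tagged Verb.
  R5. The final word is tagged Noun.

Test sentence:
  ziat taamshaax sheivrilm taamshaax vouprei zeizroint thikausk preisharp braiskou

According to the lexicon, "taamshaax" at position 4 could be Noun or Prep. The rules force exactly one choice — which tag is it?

Candidates per position — 1:ziat {Noun,Conj}; 2:taamshaax {Noun,Prep}; 3:sheivrilm {Noun,Adj}; 4:taamshaax {Noun,Prep}; 5:vouprei {Conj}; 6:zeizroint {Prep}; 7:thikausk {Adj}; 8:preisharp {Verb,Noun}; 9:braiskou {Noun}.
If word 2 were Noun, no tagging could satisfy rule 3; so word 2 is Prep.
If word 4 were Noun, no tagging could satisfy rule 3; so word 4 is Prep.
If word 8 were Noun, no tagging could satisfy rule 3; so word 8 is Verb.
If word 1 were Conj, no tagging could satisfy rule 1; so word 1 is Noun.
If word 3 were Adj, no tagging could satisfy rule 1; so word 3 is Noun.
So the tagging must be: Noun Prep Noun Prep Conj Prep Adj Verb Noun.
Checking: rule 1 satisfied; rule 2 satisfied; rule 3 satisfied; rule 4 satisfied; rule 5 satisfied.

Prep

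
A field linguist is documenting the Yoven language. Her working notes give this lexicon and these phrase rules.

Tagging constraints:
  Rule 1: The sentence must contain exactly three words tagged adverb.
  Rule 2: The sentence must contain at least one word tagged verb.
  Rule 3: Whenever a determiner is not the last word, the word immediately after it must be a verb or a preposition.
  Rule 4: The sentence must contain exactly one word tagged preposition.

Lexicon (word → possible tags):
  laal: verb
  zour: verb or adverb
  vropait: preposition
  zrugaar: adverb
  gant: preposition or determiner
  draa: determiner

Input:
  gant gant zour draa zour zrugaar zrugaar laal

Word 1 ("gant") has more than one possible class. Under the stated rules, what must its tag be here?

determiner

Candidates per position — 1:gant {preposition,determiner}; 2:gant {preposition,determiner}; 3:zour {verb,adverb}; 4:draa {determiner}; 5:zour {verb,adverb}; 6:zrugaar {adverb}; 7:zrugaar {adverb}; 8:laal {verb}.
Position 5: adverb is ruled out by rule 3; that leaves verb.
Position 3: verb is ruled out by rule 1; that leaves adverb.
Position 2: determiner is ruled out by rule 3; that leaves preposition.
Position 1: preposition is ruled out by rule 4; that leaves determiner.
The unique satisfying tagging is: determiner preposition adverb determiner verb adverb adverb verb.
Rule-by-rule: rule 1 satisfied; rule 2 satisfied; rule 3 satisfied; rule 4 satisfied.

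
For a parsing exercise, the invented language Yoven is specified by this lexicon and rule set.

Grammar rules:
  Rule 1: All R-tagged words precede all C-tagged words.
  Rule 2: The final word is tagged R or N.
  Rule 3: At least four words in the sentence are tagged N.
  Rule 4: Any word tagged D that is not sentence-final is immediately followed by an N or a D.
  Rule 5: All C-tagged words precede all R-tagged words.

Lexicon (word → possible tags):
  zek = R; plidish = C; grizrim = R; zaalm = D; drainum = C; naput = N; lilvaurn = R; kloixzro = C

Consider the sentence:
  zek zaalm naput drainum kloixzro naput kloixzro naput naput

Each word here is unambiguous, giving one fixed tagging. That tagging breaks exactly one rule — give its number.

Fixed tagging: R D N C C N C N N.
Checking each rule: R1 holds, R2 holds, R3 holds, R4 holds, R5 violated.
Only rule 5 fails.

5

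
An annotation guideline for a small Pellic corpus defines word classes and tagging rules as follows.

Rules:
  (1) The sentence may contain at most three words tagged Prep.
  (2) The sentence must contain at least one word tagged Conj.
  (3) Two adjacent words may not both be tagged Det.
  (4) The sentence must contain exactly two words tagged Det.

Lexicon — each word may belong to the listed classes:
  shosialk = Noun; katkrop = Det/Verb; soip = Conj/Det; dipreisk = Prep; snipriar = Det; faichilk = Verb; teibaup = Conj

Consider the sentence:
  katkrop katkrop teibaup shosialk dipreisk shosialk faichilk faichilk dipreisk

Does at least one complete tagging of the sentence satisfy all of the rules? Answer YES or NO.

NO

Candidates per position — 1:katkrop {Det,Verb}; 2:katkrop {Det,Verb}; 3:teibaup {Conj}; 4:shosialk {Noun}; 5:dipreisk {Prep}; 6:shosialk {Noun}; 7:faichilk {Verb}; 8:faichilk {Verb}; 9:dipreisk {Prep}.
Every candidate sequence violates at least one rule; no consistent tagging exists.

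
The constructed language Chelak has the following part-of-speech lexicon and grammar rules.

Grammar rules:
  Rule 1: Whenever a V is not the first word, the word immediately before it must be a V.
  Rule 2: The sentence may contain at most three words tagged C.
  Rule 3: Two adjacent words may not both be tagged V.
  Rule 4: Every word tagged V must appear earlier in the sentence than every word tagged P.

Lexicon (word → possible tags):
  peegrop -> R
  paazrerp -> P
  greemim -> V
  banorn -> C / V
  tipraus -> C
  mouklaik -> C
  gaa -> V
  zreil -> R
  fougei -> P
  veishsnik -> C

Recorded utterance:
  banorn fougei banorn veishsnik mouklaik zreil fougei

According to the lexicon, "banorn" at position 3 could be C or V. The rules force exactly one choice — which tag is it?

C

Candidates per position — 1:banorn {C,V}; 2:fougei {P}; 3:banorn {C,V}; 4:veishsnik {C}; 5:mouklaik {C}; 6:zreil {R}; 7:fougei {P}.
Position 3: V is ruled out by rule 1; that leaves C.
Position 1: C is ruled out by rule 2; that leaves V.
The only consistent sequence is: V P C C C R P.
Check: rule 1 ok; rule 2 ok; rule 3 ok; rule 4 ok.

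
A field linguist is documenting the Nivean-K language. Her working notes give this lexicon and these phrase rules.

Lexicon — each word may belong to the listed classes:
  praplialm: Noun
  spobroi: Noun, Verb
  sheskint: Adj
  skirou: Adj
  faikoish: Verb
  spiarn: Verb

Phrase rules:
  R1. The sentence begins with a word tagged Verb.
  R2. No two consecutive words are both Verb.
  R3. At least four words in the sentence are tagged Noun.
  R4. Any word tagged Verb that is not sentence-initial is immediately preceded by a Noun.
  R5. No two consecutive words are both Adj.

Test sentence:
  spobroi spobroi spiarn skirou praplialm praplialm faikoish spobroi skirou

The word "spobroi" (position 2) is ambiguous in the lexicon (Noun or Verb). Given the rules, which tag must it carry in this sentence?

Candidates per position — 1:spobroi {Noun,Verb}; 2:spobroi {Noun,Verb}; 3:spiarn {Verb}; 4:skirou {Adj}; 5:praplialm {Noun}; 6:praplialm {Noun}; 7:faikoish {Verb}; 8:spobroi {Noun,Verb}; 9:skirou {Adj}.
Word 1 cannot be Noun — rule 1 would then fail for every completion. It is Verb.
Word 2 cannot be Verb — rule 2 would then fail for every completion. It is Noun.
Word 8 cannot be Verb — rule 2 would then fail for every completion. It is Noun.
The unique satisfying tagging is: Verb Noun Verb Adj Noun Noun Verb Noun Adj.
Rule-by-rule: rule 1 ok; rule 2 ok; rule 3 ok; rule 4 ok; rule 5 ok.

Noun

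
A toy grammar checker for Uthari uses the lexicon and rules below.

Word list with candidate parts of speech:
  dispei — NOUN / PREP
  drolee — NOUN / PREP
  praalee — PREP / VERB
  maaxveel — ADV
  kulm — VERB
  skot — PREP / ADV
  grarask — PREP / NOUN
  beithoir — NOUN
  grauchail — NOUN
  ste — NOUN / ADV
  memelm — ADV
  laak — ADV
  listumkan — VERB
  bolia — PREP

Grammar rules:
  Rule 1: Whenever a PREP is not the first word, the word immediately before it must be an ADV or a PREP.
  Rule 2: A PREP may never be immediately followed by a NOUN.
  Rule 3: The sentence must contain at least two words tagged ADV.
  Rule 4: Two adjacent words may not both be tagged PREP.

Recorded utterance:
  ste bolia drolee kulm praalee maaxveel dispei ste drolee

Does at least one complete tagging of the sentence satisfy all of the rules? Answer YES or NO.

NO

Candidates per position — 1:ste {NOUN,ADV}; 2:bolia {PREP}; 3:drolee {NOUN,PREP}; 4:kulm {VERB}; 5:praalee {PREP,VERB}; 6:maaxveel {ADV}; 7:dispei {NOUN,PREP}; 8:ste {NOUN,ADV}; 9:drolee {NOUN,PREP}.
Every candidate sequence violates at least one rule; no consistent tagging exists.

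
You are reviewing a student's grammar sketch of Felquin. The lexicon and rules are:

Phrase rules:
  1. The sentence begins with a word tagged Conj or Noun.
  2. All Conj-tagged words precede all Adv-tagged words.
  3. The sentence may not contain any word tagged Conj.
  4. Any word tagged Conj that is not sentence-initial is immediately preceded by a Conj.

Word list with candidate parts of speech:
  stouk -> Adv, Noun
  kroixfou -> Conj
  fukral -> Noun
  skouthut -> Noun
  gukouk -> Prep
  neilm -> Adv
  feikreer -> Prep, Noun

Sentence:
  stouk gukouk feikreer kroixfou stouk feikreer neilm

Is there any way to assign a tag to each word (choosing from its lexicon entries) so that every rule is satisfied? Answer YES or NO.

NO

Candidates per position — 1:stouk {Adv,Noun}; 2:gukouk {Prep}; 3:feikreer {Prep,Noun}; 4:kroixfou {Conj}; 5:stouk {Adv,Noun}; 6:feikreer {Prep,Noun}; 7:neilm {Adv}.
Rule 3 cannot be satisfied by any choice of tags from the lexicon.
So there is no consistent tagging.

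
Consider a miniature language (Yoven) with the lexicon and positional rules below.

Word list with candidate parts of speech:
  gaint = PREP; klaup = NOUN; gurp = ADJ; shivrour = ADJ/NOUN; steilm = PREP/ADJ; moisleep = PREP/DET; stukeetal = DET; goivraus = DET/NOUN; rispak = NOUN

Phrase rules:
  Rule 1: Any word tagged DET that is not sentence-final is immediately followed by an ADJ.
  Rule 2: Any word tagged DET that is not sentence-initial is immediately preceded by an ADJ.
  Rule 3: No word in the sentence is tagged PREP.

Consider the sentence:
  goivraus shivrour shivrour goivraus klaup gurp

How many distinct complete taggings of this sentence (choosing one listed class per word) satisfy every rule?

6

Candidates per position — 1:goivraus {DET,NOUN}; 2:shivrour {ADJ,NOUN}; 3:shivrour {ADJ,NOUN}; 4:goivraus {DET,NOUN}; 5:klaup {NOUN}; 6:gurp {ADJ}.
There are 16 candidate sequences in total.
Checking each against the rules leaves 6 sequences.
Count = 6.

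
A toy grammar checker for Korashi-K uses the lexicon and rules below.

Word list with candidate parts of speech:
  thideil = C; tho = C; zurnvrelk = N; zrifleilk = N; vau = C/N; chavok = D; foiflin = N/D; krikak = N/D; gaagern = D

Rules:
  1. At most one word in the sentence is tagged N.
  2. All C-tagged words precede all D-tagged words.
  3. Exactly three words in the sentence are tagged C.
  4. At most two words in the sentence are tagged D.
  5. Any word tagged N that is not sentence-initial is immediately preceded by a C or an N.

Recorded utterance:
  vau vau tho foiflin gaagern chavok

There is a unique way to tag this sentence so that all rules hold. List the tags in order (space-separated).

C C C N D D

Candidates per position — 1:vau {C,N}; 2:vau {C,N}; 3:tho {C}; 4:foiflin {N,D}; 5:gaagern {D}; 6:chavok {D}.
Position 1: tagging it N would leave rule 3 unsatisfiable, so it must be C.
Position 2: tagging it N would leave rule 3 unsatisfiable, so it must be C.
Position 4: tagging it D would leave rule 4 unsatisfiable, so it must be N.
That leaves exactly one tagging: C C C N D D.
Checking: rule 1 ok; rule 2 ok; rule 3 ok; rule 4 ok; rule 5 ok.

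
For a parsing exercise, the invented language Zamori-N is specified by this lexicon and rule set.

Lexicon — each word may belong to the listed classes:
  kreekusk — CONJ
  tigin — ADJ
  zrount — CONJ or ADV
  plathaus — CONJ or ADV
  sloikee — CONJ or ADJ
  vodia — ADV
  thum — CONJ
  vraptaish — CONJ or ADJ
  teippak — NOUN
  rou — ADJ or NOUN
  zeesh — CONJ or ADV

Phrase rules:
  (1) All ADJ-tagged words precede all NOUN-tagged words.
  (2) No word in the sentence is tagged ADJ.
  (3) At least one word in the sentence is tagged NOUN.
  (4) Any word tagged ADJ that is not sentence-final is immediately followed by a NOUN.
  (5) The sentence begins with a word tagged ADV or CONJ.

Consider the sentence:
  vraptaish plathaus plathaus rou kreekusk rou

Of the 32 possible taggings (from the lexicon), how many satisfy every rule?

4

Candidates per position — 1:vraptaish {CONJ,ADJ}; 2:plathaus {CONJ,ADV}; 3:plathaus {CONJ,ADV}; 4:rou {ADJ,NOUN}; 5:kreekusk {CONJ}; 6:rou {ADJ,NOUN}.
There are 32 candidate sequences in total.
The sequences that satisfy every rule: CONJ CONJ CONJ NOUN CONJ NOUN; CONJ CONJ ADV NOUN CONJ NOUN; CONJ ADV CONJ NOUN CONJ NOUN; CONJ ADV ADV NOUN CONJ NOUN.
Count = 4.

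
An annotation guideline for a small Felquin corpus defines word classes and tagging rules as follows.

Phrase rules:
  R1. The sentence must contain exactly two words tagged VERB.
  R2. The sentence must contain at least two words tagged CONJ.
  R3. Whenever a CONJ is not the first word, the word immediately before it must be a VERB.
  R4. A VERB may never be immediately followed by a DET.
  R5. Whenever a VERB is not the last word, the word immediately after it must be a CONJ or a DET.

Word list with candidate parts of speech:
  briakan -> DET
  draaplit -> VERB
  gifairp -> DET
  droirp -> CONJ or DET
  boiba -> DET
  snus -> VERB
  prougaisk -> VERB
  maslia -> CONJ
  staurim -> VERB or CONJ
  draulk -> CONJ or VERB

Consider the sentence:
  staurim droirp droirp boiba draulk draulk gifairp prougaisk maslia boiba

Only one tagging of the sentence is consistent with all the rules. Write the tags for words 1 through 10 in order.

Candidates per position — 1:staurim {VERB,CONJ}; 2:droirp {CONJ,DET}; 3:droirp {CONJ,DET}; 4:boiba {DET}; 5:draulk {CONJ,VERB}; 6:draulk {CONJ,VERB}; 7:gifairp {DET}; 8:prougaisk {VERB}; 9:maslia {CONJ}; 10:boiba {DET}.
Word 3 cannot be CONJ — rule 3 would then fail for every completion. It is DET.
Word 5 cannot be CONJ — rule 3 would then fail for every completion. It is VERB.
Word 6 cannot be VERB — rule 1 would then fail for every completion. It is CONJ.
Word 1 cannot be VERB — rule 1 would then fail for every completion. It is CONJ.
Word 2 cannot be CONJ — rule 3 would then fail for every completion. It is DET.
So the tagging must be: CONJ DET DET DET VERB CONJ DET VERB CONJ DET.
Check: rule 1 ok; rule 2 ok; rule 3 ok; rule 4 ok; rule 5 ok.

CONJ DET DET DET VERB CONJ DET VERB CONJ DET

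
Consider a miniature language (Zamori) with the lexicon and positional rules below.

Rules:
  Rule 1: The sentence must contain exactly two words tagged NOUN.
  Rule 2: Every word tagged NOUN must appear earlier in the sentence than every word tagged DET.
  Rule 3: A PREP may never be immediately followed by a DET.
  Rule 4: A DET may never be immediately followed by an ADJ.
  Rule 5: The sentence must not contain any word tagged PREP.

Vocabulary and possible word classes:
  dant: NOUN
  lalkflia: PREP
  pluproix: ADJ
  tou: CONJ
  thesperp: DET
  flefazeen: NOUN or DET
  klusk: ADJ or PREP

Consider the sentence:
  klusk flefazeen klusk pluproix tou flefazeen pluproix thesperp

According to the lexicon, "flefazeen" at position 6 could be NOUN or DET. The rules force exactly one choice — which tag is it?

NOUN

Candidates per position — 1:klusk {ADJ,PREP}; 2:flefazeen {NOUN,DET}; 3:klusk {ADJ,PREP}; 4:pluproix {ADJ}; 5:tou {CONJ}; 6:flefazeen {NOUN,DET}; 7:pluproix {ADJ}; 8:thesperp {DET}.
Position 1: PREP is ruled out by rule 5; that leaves ADJ.
Position 2: DET is ruled out by rule 1; that leaves NOUN.
Position 3: PREP is ruled out by rule 5; that leaves ADJ.
Position 6: DET is ruled out by rule 1; that leaves NOUN.
That leaves exactly one tagging: ADJ NOUN ADJ ADJ CONJ NOUN ADJ DET.
Check: rule 1 holds; rule 2 holds; rule 3 holds; rule 4 holds; rule 5 holds.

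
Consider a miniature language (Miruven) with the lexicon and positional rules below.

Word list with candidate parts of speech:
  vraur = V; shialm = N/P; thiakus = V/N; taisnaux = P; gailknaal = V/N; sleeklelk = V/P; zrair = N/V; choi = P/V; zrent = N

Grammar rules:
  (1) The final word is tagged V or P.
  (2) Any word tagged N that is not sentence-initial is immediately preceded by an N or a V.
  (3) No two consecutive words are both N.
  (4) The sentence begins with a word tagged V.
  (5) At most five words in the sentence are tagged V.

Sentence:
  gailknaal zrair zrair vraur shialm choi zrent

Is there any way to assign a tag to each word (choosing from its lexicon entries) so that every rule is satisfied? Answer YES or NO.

Candidates per position — 1:gailknaal {V,N}; 2:zrair {N,V}; 3:zrair {N,V}; 4:vraur {V}; 5:shialm {N,P}; 6:choi {P,V}; 7:zrent {N}.
Rule 1 cannot be satisfied by any choice of tags from the lexicon.
So there is no consistent tagging.

NO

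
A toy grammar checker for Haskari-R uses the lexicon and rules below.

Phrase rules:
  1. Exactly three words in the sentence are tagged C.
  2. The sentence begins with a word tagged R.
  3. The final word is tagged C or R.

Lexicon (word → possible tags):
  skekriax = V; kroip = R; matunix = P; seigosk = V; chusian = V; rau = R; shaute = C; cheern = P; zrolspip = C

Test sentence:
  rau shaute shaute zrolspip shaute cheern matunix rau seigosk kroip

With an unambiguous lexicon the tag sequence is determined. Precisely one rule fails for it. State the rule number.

1

Fixed tagging: R C C C C P P R V R.
Rule check: R1 fail, R2 pass, R3 pass.
Only rule 1 fails.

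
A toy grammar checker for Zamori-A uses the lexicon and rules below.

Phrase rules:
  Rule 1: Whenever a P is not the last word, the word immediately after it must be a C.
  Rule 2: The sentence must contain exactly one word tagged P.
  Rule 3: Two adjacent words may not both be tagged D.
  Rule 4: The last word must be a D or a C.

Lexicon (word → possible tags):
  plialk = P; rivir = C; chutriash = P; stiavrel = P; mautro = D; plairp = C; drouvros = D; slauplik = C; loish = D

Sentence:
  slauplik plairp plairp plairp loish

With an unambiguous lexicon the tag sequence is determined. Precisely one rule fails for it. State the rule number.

2

Fixed tagging: C C C C D.
Rule check: R1 holds, R2 violated, R3 holds, R4 holds.
Only rule 2 fails.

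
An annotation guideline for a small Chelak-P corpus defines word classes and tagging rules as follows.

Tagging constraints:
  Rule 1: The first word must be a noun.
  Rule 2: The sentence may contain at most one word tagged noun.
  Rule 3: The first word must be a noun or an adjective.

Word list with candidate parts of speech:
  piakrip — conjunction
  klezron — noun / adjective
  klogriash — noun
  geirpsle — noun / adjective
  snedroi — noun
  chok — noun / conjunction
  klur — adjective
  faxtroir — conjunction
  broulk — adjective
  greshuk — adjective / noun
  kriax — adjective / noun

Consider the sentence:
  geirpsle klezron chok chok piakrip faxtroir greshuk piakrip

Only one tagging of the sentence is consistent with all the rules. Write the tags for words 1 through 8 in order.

noun adjective conjunction conjunction conjunction conjunction adjective conjunction

Candidates per position — 1:geirpsle {noun,adjective}; 2:klezron {noun,adjective}; 3:chok {noun,conjunction}; 4:chok {noun,conjunction}; 5:piakrip {conjunction}; 6:faxtroir {conjunction}; 7:greshuk {adjective,noun}; 8:piakrip {conjunction}.
Position 1: tagging it adjective would leave rule 1 unsatisfiable, so it must be noun.
Position 2: tagging it noun would leave rule 2 unsatisfiable, so it must be adjective.
Position 3: tagging it noun would leave rule 2 unsatisfiable, so it must be conjunction.
Position 4: tagging it noun would leave rule 2 unsatisfiable, so it must be conjunction.
Position 7: tagging it noun would leave rule 2 unsatisfiable, so it must be adjective.
The only consistent sequence is: noun adjective conjunction conjunction conjunction conjunction adjective conjunction.
Rule-by-rule: rule 1 ok; rule 2 ok; rule 3 ok.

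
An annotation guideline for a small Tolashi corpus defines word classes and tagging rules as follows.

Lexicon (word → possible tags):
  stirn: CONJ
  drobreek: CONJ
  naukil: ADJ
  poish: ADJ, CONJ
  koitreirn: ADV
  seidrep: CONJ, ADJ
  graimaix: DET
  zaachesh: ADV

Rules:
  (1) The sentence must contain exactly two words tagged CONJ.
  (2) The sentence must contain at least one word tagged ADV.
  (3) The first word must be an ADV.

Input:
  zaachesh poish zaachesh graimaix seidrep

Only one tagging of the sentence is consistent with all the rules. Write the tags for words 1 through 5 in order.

Candidates per position — 1:zaachesh {ADV}; 2:poish {ADJ,CONJ}; 3:zaachesh {ADV}; 4:graimaix {DET}; 5:seidrep {CONJ,ADJ}.
Position 2: ADJ is ruled out by rule 1; that leaves CONJ.
Position 5: ADJ is ruled out by rule 1; that leaves CONJ.
That leaves exactly one tagging: ADV CONJ ADV DET CONJ.
Check: rule 1 holds; rule 2 holds; rule 3 holds.

ADV CONJ ADV DET CONJ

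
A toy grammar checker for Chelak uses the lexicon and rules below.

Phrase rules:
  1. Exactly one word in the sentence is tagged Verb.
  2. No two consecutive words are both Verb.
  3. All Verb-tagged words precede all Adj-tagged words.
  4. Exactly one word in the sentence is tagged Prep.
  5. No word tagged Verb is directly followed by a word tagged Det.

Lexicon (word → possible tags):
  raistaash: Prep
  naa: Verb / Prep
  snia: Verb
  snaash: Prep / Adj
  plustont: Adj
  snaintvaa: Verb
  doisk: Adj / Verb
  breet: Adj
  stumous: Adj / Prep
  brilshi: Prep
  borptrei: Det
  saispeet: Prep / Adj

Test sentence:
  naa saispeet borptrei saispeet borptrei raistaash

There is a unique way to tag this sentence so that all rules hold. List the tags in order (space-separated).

Candidates per position — 1:naa {Verb,Prep}; 2:saispeet {Prep,Adj}; 3:borptrei {Det}; 4:saispeet {Prep,Adj}; 5:borptrei {Det}; 6:raistaash {Prep}.
Position 1: Prep is ruled out by rule 1; that leaves Verb.
Position 2: Prep is ruled out by rule 4; that leaves Adj.
Position 4: Prep is ruled out by rule 4; that leaves Adj.
The unique satisfying tagging is: Verb Adj Det Adj Det Prep.
Rule-by-rule: rule 1 satisfied; rule 2 satisfied; rule 3 satisfied; rule 4 satisfied; rule 5 satisfied.

Verb Adj Det Adj Det Prep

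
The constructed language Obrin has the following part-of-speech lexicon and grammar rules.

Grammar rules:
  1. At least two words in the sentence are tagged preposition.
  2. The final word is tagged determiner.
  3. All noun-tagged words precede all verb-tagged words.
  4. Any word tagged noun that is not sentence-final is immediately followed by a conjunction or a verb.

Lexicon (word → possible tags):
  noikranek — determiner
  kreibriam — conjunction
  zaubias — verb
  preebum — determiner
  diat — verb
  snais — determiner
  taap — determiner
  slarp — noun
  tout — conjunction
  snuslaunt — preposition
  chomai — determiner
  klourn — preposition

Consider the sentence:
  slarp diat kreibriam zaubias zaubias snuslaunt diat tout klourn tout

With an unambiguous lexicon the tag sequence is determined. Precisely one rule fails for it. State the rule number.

2

Fixed tagging: noun verb conjunction verb verb preposition verb conjunction preposition conjunction.
Rule check: R1 ✓, R2 ✗, R3 ✓, R4 ✓.
Only rule 2 fails.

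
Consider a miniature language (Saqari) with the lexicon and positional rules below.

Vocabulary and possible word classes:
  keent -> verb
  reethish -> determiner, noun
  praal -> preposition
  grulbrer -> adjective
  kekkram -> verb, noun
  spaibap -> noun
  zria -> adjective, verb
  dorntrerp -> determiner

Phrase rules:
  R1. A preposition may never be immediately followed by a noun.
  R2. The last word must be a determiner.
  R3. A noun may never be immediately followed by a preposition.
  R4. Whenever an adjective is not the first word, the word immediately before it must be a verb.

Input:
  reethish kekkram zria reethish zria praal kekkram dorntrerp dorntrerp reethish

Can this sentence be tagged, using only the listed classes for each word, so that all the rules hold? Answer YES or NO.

Candidates per position — 1:reethish {determiner,noun}; 2:kekkram {verb,noun}; 3:zria {adjective,verb}; 4:reethish {determiner,noun}; 5:zria {adjective,verb}; 6:praal {preposition}; 7:kekkram {verb,noun}; 8:dorntrerp {determiner}; 9:dorntrerp {determiner}; 10:reethish {determiner,noun}.
One satisfying assignment: determiner verb adjective noun verb preposition verb determiner determiner determiner.
Checking: rule 1 satisfied; rule 2 satisfied; rule 3 satisfied; rule 4 satisfied.

YES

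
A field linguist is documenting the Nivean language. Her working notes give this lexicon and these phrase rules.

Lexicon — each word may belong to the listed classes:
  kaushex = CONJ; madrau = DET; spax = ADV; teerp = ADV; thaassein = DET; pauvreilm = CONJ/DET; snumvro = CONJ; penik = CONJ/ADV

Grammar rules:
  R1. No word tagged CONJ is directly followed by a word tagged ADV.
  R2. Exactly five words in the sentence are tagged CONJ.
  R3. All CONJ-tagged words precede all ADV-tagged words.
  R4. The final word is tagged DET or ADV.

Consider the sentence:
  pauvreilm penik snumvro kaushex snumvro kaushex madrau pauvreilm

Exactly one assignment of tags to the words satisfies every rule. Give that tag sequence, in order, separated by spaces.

Candidates per position — 1:pauvreilm {CONJ,DET}; 2:penik {CONJ,ADV}; 3:snumvro {CONJ}; 4:kaushex {CONJ}; 5:snumvro {CONJ}; 6:kaushex {CONJ}; 7:madrau {DET}; 8:pauvreilm {CONJ,DET}.
Position 2: tagging it ADV would leave rule 3 unsatisfiable, so it must be CONJ.
Position 8: tagging it CONJ would leave rule 2 unsatisfiable, so it must be DET.
Position 1: tagging it CONJ would leave rule 2 unsatisfiable, so it must be DET.
That leaves exactly one tagging: DET CONJ CONJ CONJ CONJ CONJ DET DET.
Rule-by-rule: rule 1 satisfied; rule 2 satisfied; rule 3 satisfied; rule 4 satisfied.

DET CONJ CONJ CONJ CONJ CONJ DET DET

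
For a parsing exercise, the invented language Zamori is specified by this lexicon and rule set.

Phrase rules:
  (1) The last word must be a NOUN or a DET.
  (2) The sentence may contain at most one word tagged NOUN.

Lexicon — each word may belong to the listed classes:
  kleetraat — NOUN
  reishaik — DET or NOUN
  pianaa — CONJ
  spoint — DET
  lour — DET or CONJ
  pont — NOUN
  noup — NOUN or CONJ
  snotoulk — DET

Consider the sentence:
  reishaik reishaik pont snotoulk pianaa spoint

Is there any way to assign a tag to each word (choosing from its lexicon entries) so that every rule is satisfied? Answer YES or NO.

Candidates per position — 1:reishaik {DET,NOUN}; 2:reishaik {DET,NOUN}; 3:pont {NOUN}; 4:snotoulk {DET}; 5:pianaa {CONJ}; 6:spoint {DET}.
One satisfying assignment: DET DET NOUN DET CONJ DET.
Check: rule 1 ok; rule 2 ok.

YES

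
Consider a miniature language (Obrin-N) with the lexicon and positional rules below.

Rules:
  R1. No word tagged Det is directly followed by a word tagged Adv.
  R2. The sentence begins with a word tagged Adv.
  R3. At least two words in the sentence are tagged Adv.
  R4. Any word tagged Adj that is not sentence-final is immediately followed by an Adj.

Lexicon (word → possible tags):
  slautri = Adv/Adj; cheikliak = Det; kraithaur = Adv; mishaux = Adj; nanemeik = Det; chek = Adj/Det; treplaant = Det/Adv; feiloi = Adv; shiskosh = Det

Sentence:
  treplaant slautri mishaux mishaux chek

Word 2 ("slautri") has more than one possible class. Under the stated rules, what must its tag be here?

Adv

Candidates per position — 1:treplaant {Det,Adv}; 2:slautri {Adv,Adj}; 3:mishaux {Adj}; 4:mishaux {Adj}; 5:chek {Adj,Det}.
If word 1 were Det, no tagging could satisfy rule 2; so word 1 is Adv.
If word 2 were Adj, no tagging could satisfy rule 3; so word 2 is Adv.
If word 5 were Det, no tagging could satisfy rule 4; so word 5 is Adj.
So the tagging must be: Adv Adv Adj Adj Adj.
Checking: rule 1 satisfied; rule 2 satisfied; rule 3 satisfied; rule 4 satisfied.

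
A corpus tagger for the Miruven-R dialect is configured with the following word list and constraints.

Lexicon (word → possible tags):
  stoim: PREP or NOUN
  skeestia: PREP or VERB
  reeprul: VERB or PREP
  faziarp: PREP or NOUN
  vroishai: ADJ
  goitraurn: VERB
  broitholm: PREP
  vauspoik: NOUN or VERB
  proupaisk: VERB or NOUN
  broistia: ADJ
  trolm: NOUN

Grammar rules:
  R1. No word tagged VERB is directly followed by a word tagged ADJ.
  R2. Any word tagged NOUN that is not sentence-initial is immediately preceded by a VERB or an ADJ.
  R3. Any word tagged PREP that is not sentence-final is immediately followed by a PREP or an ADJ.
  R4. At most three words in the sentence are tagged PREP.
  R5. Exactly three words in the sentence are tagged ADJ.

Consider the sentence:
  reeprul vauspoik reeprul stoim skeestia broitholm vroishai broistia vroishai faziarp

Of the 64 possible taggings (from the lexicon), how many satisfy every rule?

10

Candidates per position — 1:reeprul {VERB,PREP}; 2:vauspoik {NOUN,VERB}; 3:reeprul {VERB,PREP}; 4:stoim {PREP,NOUN}; 5:skeestia {PREP,VERB}; 6:broitholm {PREP}; 7:vroishai {ADJ}; 8:broistia {ADJ}; 9:vroishai {ADJ}; 10:faziarp {PREP,NOUN}.
There are 64 candidate sequences in total.
Checking each against the rules leaves 10 sequences.
Count = 10.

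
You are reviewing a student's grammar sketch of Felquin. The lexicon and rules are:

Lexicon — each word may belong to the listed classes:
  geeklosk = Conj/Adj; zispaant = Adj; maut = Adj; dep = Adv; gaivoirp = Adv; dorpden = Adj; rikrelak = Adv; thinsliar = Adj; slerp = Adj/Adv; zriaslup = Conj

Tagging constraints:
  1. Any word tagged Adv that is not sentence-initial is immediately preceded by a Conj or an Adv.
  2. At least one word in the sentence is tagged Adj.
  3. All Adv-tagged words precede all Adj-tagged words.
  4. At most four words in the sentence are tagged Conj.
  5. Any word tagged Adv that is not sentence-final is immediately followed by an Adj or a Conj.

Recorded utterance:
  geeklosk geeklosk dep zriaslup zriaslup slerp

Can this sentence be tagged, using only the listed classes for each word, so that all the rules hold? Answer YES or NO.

Candidates per position — 1:geeklosk {Conj,Adj}; 2:geeklosk {Conj,Adj}; 3:dep {Adv}; 4:zriaslup {Conj}; 5:zriaslup {Conj}; 6:slerp {Adj,Adv}.
One satisfying assignment: Conj Conj Adv Conj Conj Adj.
Checking: rule 1 satisfied; rule 2 satisfied; rule 3 satisfied; rule 4 satisfied; rule 5 satisfied.

YES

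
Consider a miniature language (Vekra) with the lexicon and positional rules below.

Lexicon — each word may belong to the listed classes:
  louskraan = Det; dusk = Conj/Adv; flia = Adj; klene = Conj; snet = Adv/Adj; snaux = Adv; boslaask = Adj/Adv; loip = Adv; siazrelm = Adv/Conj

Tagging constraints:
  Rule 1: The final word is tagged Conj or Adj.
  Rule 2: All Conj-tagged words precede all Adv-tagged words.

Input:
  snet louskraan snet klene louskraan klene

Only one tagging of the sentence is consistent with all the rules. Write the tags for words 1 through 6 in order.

Adj Det Adj Conj Det Conj

Candidates per position — 1:snet {Adv,Adj}; 2:louskraan {Det}; 3:snet {Adv,Adj}; 4:klene {Conj}; 5:louskraan {Det}; 6:klene {Conj}.
Position 1: tagging it Adv would leave rule 2 unsatisfiable, so it must be Adj.
Position 3: tagging it Adv would leave rule 2 unsatisfiable, so it must be Adj.
So the tagging must be: Adj Det Adj Conj Det Conj.
Verifying each rule — rule 1 holds; rule 2 holds.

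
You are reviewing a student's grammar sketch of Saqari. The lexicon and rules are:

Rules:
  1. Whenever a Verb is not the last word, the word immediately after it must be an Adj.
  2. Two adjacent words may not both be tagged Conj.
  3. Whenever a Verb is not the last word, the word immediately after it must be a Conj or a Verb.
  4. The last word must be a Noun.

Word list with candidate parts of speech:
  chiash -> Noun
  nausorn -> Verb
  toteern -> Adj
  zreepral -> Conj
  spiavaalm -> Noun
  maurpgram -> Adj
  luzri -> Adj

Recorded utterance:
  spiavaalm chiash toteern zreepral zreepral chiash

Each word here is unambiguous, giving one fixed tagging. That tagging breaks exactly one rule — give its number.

2

Fixed tagging: Noun Noun Adj Conj Conj Noun.
Checking each rule: R1 holds, R2 violated, R3 holds, R4 holds.
Only rule 2 fails.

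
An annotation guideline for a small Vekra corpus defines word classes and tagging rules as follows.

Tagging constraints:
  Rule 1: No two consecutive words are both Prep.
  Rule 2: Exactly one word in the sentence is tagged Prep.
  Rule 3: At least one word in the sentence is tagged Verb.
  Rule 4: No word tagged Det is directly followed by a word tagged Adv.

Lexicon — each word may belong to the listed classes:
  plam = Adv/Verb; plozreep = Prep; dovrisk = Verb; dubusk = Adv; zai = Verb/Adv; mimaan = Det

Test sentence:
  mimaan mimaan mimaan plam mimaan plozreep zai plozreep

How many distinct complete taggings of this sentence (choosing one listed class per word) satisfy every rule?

Candidates per position — 1:mimaan {Det}; 2:mimaan {Det}; 3:mimaan {Det}; 4:plam {Adv,Verb}; 5:mimaan {Det}; 6:plozreep {Prep}; 7:zai {Verb,Adv}; 8:plozreep {Prep}.
There are 4 candidate sequences in total.
Rule 2 cannot be satisfied by any choice of tags from the lexicon.
So there is no consistent tagging.
Count = 0.

0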